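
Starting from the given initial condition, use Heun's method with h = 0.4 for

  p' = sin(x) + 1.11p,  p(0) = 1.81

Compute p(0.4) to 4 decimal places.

2.8699

Heun: k1 = f(x_n, p_n); k2 = f(x_n + h, p_n + h·k1); p_{n+1} = p_n + (h/2)·(k1 + k2).
x=0.000000, p=1.810000:
  k1 = f(0.000000, 1.810000) = 2.009100
  k2 = f(0.400000, 2.613640) = 3.290559
  p ← 1.810000 + (0.4/2)·(2.009100 + 3.290559) = 2.869932
p(0.4) ≈ 2.8699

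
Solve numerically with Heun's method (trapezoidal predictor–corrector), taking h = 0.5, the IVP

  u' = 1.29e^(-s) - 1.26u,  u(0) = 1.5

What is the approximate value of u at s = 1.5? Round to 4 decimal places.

0.6017

Heun: k1 = f(s_n, u_n); k2 = f(s_n + h, u_n + h·k1); u_{n+1} = u_n + (h/2)·(k1 + k2).
s=0.000000, u=1.500000:
  k1 = f(0.000000, 1.500000) = -0.600000
  k2 = f(0.500000, 1.200000) = -0.729575
  u ← 1.500000 + (0.5/2)·(-0.600000 + (-0.729575)) = 1.167606
s=0.500000, u=1.167606:
  k1 = f(0.500000, 1.167606) = -0.688759
  k2 = f(1.000000, 0.823227) = -0.562701
  u ← 1.167606 + (0.5/2)·(-0.688759 + (-0.562701)) = 0.854741
s=1.000000, u=0.854741:
  k1 = f(1.000000, 0.854741) = -0.602409
  k2 = f(1.500000, 0.553536) = -0.409618
  u ← 0.854741 + (0.5/2)·(-0.602409 + (-0.409618)) = 0.601734
u(1.5) ≈ 0.6017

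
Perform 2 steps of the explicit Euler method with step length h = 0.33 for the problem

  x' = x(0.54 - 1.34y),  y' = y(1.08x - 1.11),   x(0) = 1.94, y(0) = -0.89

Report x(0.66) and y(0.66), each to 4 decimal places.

5.1828, -2.0290

Euler on (x,y): x_{n+1} = x_n + h·x', y_{n+1} = y_n + h·y'.
0.000000: (1.940000, -0.890000); f=(3.361244, -0.876828) → (3.049211, -1.179353)
0.330000: (3.049211, -1.179353); f=(6.465343, -2.574702) → (5.182774, -2.029005)
(x(0.66), y(0.66)) ≈ (5.1828, -2.0290)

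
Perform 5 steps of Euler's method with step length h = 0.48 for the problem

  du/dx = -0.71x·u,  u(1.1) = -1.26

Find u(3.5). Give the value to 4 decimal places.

Euler: u_{n+1} = u_n + h·f(x_n, u_n).
x=1.100000, u=-1.260000: f=0.984060 → u ← -1.260000 + 0.48·0.984060 = -0.787651
x=1.580000, u=-0.787651: f=0.883587 → u ← -0.787651 + 0.48·0.883587 = -0.363529
x=2.060000, u=-0.363529: f=0.531698 → u ← -0.363529 + 0.48·0.531698 = -0.108314
x=2.540000, u=-0.108314: f=0.195334 → u ← -0.108314 + 0.48·0.195334 = -0.014554
x=3.020000, u=-0.014554: f=0.031207 → u ← -0.014554 + 0.48·0.031207 = 0.000425
u(3.5) ≈ 0.0004

0.0004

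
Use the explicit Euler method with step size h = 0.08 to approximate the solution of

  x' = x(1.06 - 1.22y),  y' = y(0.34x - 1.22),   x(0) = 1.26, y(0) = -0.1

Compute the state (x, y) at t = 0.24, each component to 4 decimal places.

Euler on (x,y): x_{n+1} = x_n + h·x', y_{n+1} = y_n + h·y'.
0.000000: (1.260000, -0.100000); f=(1.489320, 0.079160) → (1.379146, -0.093667)
0.080000: (1.379146, -0.093667); f=(1.619495, 0.070353) → (1.508705, -0.088039)
0.160000: (1.508705, -0.088039); f=(1.761274, 0.062247) → (1.649607, -0.083059)
(x(0.24), y(0.24)) ≈ (1.6496, -0.0831)

1.6496, -0.0831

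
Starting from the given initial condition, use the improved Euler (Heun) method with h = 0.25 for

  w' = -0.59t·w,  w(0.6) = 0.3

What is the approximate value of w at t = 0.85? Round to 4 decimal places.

0.2696

Heun: k1 = f(t_n, w_n); k2 = f(t_n + h, w_n + h·k1); w_{n+1} = w_n + (h/2)·(k1 + k2).
t=0.600000, w=0.300000:
  k1 = f(0.600000, 0.300000) = -0.106200
  k2 = f(0.850000, 0.273450) = -0.137135
  w ← 0.300000 + (0.25/2)·(-0.106200 + (-0.137135)) = 0.269583
w(0.85) ≈ 0.2696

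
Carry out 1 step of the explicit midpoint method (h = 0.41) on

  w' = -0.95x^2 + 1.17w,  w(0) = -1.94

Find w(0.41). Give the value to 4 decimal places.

-3.1102

Midpoint: k1 = f(x_n, w_n); k2 = f(x_n + h/2, w_n + (h/2)·k1); w_{n+1} = w_n + h·k2.
x=0.000000, w=-1.940000:
  k1 = f(0.000000, -1.940000) = -2.269800
  k2 = f(0.205000, -2.405309) = -2.854135
  w ← -1.940000 + 0.41·(-2.854135) = -3.110195
w(0.41) ≈ -3.1102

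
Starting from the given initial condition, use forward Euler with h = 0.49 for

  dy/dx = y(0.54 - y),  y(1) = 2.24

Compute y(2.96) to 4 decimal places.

Euler: y_{n+1} = y_n + h·f(x_n, y_n).
x=1.000000, y=2.240000: f=-3.808000 → y ← 2.240000 + 0.49·(-3.808000) = 0.374080
x=1.490000, y=0.374080: f=0.062067 → y ← 0.374080 + 0.49·0.062067 = 0.404493
x=1.980000, y=0.404493: f=0.054812 → y ← 0.404493 + 0.49·0.054812 = 0.431351
x=2.470000, y=0.431351: f=0.046866 → y ← 0.431351 + 0.49·0.046866 = 0.454315
y(2.96) ≈ 0.4543

0.4543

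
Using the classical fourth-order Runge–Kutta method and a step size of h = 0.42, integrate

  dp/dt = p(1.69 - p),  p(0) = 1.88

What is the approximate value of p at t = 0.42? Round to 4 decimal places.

RK4: k1 = f(t_n, p_n); k2 = f(t_n + h/2, p_n + (h/2)·k1); k3 = f(t_n + h/2, p_n + (h/2)·k2); k4 = f(t_n + h, p_n + h·k3); p_{n+1} = p_n + (h/6)·(k1 + 2k2 + 2k3 + k4).
t=0.000000, p=1.880000:
  k1 = f(0.000000, 1.880000) = -0.357200
  k2 = f(0.210000, 1.804988) = -0.207552
  k3 = f(0.210000, 1.836414) = -0.268877
  k4 = f(0.420000, 1.767072) = -0.136191
  p ← 1.880000 + (0.42/6)·(k1 + 2k2 + 2k3 + k4) = 1.778763
p(0.42) ≈ 1.7788

1.7788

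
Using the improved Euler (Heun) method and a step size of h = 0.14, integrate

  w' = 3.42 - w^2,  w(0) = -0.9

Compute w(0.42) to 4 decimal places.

0.4284

Heun: k1 = f(s_n, w_n); k2 = f(s_n + h, w_n + h·k1); w_{n+1} = w_n + (h/2)·(k1 + k2).
s=0.000000, w=-0.900000:
  k1 = f(0.000000, -0.900000) = 2.610000
  k2 = f(0.140000, -0.534600) = 3.134203
  w ← -0.900000 + (0.14/2)·(2.610000 + 3.134203) = -0.497906
s=0.140000, w=-0.497906:
  k1 = f(0.140000, -0.497906) = 3.172090
  k2 = f(0.280000, -0.053813) = 3.417104
  w ← -0.497906 + (0.14/2)·(3.172090 + 3.417104) = -0.036662
s=0.280000, w=-0.036662:
  k1 = f(0.280000, -0.036662) = 3.418656
  k2 = f(0.420000, 0.441950) = 3.224681
  w ← -0.036662 + (0.14/2)·(3.418656 + 3.224681) = 0.428371
w(0.42) ≈ 0.4284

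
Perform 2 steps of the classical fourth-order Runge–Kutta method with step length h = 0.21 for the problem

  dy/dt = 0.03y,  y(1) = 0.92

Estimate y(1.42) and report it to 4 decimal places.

0.9317

RK4: k1 = f(t_n, y_n); k2 = f(t_n + h/2, y_n + (h/2)·k1); k3 = f(t_n + h/2, y_n + (h/2)·k2); k4 = f(t_n + h, y_n + h·k3); y_{n+1} = y_n + (h/6)·(k1 + 2k2 + 2k3 + k4).
t=1.000000, y=0.920000:
  k1 = f(1.000000, 0.920000) = 0.027600
  k2 = f(1.105000, 0.922898) = 0.027687
  k3 = f(1.105000, 0.922907) = 0.027687
  k4 = f(1.210000, 0.925814) = 0.027774
  y ← 0.920000 + (0.21/6)·(k1 + 2k2 + 2k3 + k4) = 0.925814
t=1.210000, y=0.925814:
  k1 = f(1.210000, 0.925814) = 0.027774
  k2 = f(1.315000, 0.928731) = 0.027862
  k3 = f(1.315000, 0.928740) = 0.027862
  k4 = f(1.420000, 0.931665) = 0.027950
  y ← 0.925814 + (0.21/6)·(k1 + 2k2 + 2k3 + k4) = 0.931665
y(1.42) ≈ 0.9317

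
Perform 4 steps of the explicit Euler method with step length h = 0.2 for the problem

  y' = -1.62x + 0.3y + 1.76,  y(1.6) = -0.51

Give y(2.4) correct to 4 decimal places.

-1.7764

Euler: y_{n+1} = y_n + h·f(x_n, y_n).
x=1.600000, y=-0.510000: f=-0.985000 → y ← -0.510000 + 0.2·(-0.985000) = -0.707000
x=1.800000, y=-0.707000: f=-1.368100 → y ← -0.707000 + 0.2·(-1.368100) = -0.980620
x=2.000000, y=-0.980620: f=-1.774186 → y ← -0.980620 + 0.2·(-1.774186) = -1.335457
x=2.200000, y=-1.335457: f=-2.204637 → y ← -1.335457 + 0.2·(-2.204637) = -1.776385
y(2.4) ≈ -1.7764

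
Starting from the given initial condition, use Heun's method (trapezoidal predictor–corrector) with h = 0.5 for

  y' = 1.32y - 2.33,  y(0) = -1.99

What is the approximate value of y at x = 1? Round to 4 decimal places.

-11.4760

Heun: k1 = f(x_n, y_n); k2 = f(x_n + h, y_n + h·k1); y_{n+1} = y_n + (h/2)·(k1 + k2).
x=0.000000, y=-1.990000:
  k1 = f(0.000000, -1.990000) = -4.956800
  k2 = f(0.500000, -4.468400) = -8.228288
  y ← -1.990000 + (0.5/2)·(-4.956800 + (-8.228288)) = -5.286272
x=0.500000, y=-5.286272:
  k1 = f(0.500000, -5.286272) = -9.307879
  k2 = f(1.000000, -9.940212) = -15.451079
  y ← -5.286272 + (0.5/2)·(-9.307879 + (-15.451079)) = -11.476012
y(1) ≈ -11.4760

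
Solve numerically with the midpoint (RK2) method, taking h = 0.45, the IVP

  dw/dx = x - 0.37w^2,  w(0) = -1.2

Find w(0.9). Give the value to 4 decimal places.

Midpoint: k1 = f(x_n, w_n); k2 = f(x_n + h/2, w_n + (h/2)·k1); w_{n+1} = w_n + h·k2.
x=0.000000, w=-1.200000:
  k1 = f(0.000000, -1.200000) = -0.532800
  k2 = f(0.225000, -1.319880) = -0.419571
  w ← -1.200000 + 0.45·(-0.419571) = -1.388807
x=0.450000, w=-1.388807:
  k1 = f(0.450000, -1.388807) = -0.263650
  k2 = f(0.675000, -1.448128) = -0.100918
  w ← -1.388807 + 0.45·(-0.100918) = -1.434220
w(0.9) ≈ -1.4342

-1.4342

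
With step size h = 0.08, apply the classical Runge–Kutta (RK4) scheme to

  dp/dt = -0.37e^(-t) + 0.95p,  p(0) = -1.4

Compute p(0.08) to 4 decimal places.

-1.5401

RK4: k1 = f(t_n, p_n); k2 = f(t_n + h/2, p_n + (h/2)·k1); k3 = f(t_n + h/2, p_n + (h/2)·k2); k4 = f(t_n + h, p_n + h·k3); p_{n+1} = p_n + (h/6)·(k1 + 2k2 + 2k3 + k4).
t=0.000000, p=-1.400000:
  k1 = f(0.000000, -1.400000) = -1.700000
  k2 = f(0.040000, -1.468000) = -1.750092
  k3 = f(0.040000, -1.470004) = -1.751996
  k4 = f(0.080000, -1.540160) = -1.804705
  p ← -1.400000 + (0.08/6)·(k1 + 2k2 + 2k3 + k4) = -1.540118
p(0.08) ≈ -1.5401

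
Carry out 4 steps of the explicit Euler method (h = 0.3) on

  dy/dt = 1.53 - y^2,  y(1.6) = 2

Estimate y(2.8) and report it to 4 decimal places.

Euler: y_{n+1} = y_n + h·f(t_n, y_n).
t=1.600000, y=2.000000: f=-2.470000 → y ← 2.000000 + 0.3·(-2.470000) = 1.259000
t=1.900000, y=1.259000: f=-0.055081 → y ← 1.259000 + 0.3·(-0.055081) = 1.242476
t=2.200000, y=1.242476: f=-0.013746 → y ← 1.242476 + 0.3·(-0.013746) = 1.238352
t=2.500000, y=1.238352: f=-0.003516 → y ← 1.238352 + 0.3·(-0.003516) = 1.237297
y(2.8) ≈ 1.2373

1.2373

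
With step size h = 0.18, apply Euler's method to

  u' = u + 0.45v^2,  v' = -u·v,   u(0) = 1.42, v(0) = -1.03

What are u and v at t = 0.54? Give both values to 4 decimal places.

2.5312, -0.3232

Euler on (u,v): u_{n+1} = u_n + h·u', v_{n+1} = v_n + h·v'.
0.000000: (1.420000, -1.030000); f=(1.897405, 1.462600) → (1.761533, -0.766732)
0.180000: (1.761533, -0.766732); f=(2.026078, 1.350624) → (2.126227, -0.523620)
0.360000: (2.126227, -0.523620); f=(2.249607, 1.113334) → (2.531156, -0.323220)
(u(0.54), v(0.54)) ≈ (2.5312, -0.3232)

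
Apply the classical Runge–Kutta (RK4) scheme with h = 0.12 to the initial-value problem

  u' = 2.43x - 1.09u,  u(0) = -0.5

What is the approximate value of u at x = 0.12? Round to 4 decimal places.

-0.4219

RK4: k1 = f(x_n, u_n); k2 = f(x_n + h/2, u_n + (h/2)·k1); k3 = f(x_n + h/2, u_n + (h/2)·k2); k4 = f(x_n + h, u_n + h·k3); u_{n+1} = u_n + (h/6)·(k1 + 2k2 + 2k3 + k4).
x=0.000000, u=-0.500000:
  k1 = f(0.000000, -0.500000) = 0.545000
  k2 = f(0.060000, -0.467300) = 0.655157
  k3 = f(0.060000, -0.460691) = 0.647953
  k4 = f(0.120000, -0.422246) = 0.751848
  u ← -0.500000 + (0.12/6)·(k1 + 2k2 + 2k3 + k4) = -0.421939
u(0.12) ≈ -0.4219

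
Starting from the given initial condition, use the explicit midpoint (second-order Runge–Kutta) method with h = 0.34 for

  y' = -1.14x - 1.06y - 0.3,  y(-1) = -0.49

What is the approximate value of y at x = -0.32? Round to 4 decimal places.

Midpoint: k1 = f(x_n, y_n); k2 = f(x_n + h/2, y_n + (h/2)·k1); y_{n+1} = y_n + h·k2.
x=-1.000000, y=-0.490000:
  k1 = f(-1.000000, -0.490000) = 1.359400
  k2 = f(-0.830000, -0.258902) = 0.920636
  y ← -0.490000 + 0.34·0.920636 = -0.176984
x=-0.660000, y=-0.176984:
  k1 = f(-0.660000, -0.176984) = 0.640003
  k2 = f(-0.490000, -0.068183) = 0.330874
  y ← -0.176984 + 0.34·0.330874 = -0.064486
y(-0.32) ≈ -0.0645

-0.0645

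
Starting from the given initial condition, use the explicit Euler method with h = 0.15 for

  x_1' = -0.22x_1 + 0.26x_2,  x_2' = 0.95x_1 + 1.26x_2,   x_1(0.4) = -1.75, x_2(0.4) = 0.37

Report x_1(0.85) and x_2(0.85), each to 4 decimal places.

Euler on (x_1,x_2): x_1_{n+1} = x_1_n + h·x_1', x_2_{n+1} = x_2_n + h·x_2'.
0.400000: (-1.750000, 0.370000); f=(0.481200, -1.196300) → (-1.677820, 0.190555)
0.550000: (-1.677820, 0.190555); f=(0.418665, -1.353830) → (-1.615020, -0.012519)
0.700000: (-1.615020, -0.012519); f=(0.352049, -1.550044) → (-1.562213, -0.245026)
(x_1(0.85), x_2(0.85)) ≈ (-1.5622, -0.2450)

-1.5622, -0.2450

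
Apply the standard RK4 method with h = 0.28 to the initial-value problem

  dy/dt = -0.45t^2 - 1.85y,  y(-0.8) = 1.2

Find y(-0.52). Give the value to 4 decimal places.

0.6734

RK4: k1 = f(t_n, y_n); k2 = f(t_n + h/2, y_n + (h/2)·k1); k3 = f(t_n + h/2, y_n + (h/2)·k2); k4 = f(t_n + h, y_n + h·k3); y_{n+1} = y_n + (h/6)·(k1 + 2k2 + 2k3 + k4).
t=-0.800000, y=1.200000:
  k1 = f(-0.800000, 1.200000) = -2.508000
  k2 = f(-0.660000, 0.848880) = -1.766448
  k3 = f(-0.660000, 0.952697) = -1.958510
  k4 = f(-0.520000, 0.651617) = -1.327172
  y ← 1.200000 + (0.28/6)·(k1 + 2k2 + 2k3 + k4) = 0.673363
y(-0.52) ≈ 0.6734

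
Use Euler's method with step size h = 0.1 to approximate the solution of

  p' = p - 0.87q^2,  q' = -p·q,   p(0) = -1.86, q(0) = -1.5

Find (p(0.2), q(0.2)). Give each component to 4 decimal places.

Euler on (p,q): p_{n+1} = p_n + h·p', q_{n+1} = q_n + h·q'.
0.000000: (-1.860000, -1.500000); f=(-3.817500, -2.790000) → (-2.241750, -1.779000)
0.100000: (-2.241750, -1.779000); f=(-4.995162, -3.988073) → (-2.741266, -2.177807)
(p(0.2), q(0.2)) ≈ (-2.7413, -2.1778)

-2.7413, -2.1778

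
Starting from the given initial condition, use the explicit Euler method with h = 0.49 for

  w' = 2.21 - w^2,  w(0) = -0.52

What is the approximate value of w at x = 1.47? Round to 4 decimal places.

Euler: w_{n+1} = w_n + h·f(x_n, w_n).
x=0.000000, w=-0.520000: f=1.939600 → w ← -0.520000 + 0.49·1.939600 = 0.430404
x=0.490000, w=0.430404: f=2.024752 → w ← 0.430404 + 0.49·2.024752 = 1.422533
x=0.980000, w=1.422533: f=0.186401 → w ← 1.422533 + 0.49·0.186401 = 1.513869
w(1.47) ≈ 1.5139

1.5139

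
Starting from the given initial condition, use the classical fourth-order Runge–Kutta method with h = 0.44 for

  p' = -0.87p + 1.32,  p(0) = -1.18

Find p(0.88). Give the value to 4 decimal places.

0.2626

RK4: k1 = f(t_n, p_n); k2 = f(t_n + h/2, p_n + (h/2)·k1); k3 = f(t_n + h/2, p_n + (h/2)·k2); k4 = f(t_n + h, p_n + h·k3); p_{n+1} = p_n + (h/6)·(k1 + 2k2 + 2k3 + k4).
t=0.000000, p=-1.180000:
  k1 = f(0.000000, -1.180000) = 2.346600
  k2 = f(0.220000, -0.663748) = 1.897461
  k3 = f(0.220000, -0.762559) = 1.983426
  k4 = f(0.440000, -0.307293) = 1.587345
  p ← -1.180000 + (0.44/6)·(k1 + 2k2 + 2k3 + k4) = -0.322314
t=0.440000, p=-0.322314:
  k1 = f(0.440000, -0.322314) = 1.600413
  k2 = f(0.660000, 0.029777) = 1.294094
  k3 = f(0.660000, -0.037613) = 1.352724
  k4 = f(0.880000, 0.272884) = 1.082591
  p ← -0.322314 + (0.44/6)·(k1 + 2k2 + 2k3 + k4) = 0.262640
p(0.88) ≈ 0.2626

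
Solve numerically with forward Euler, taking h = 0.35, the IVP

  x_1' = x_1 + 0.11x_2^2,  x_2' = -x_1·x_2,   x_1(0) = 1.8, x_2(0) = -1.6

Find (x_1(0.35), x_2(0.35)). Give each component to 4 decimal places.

2.5286, -0.5920

Euler on (x_1,x_2): x_1_{n+1} = x_1_n + h·x_1', x_2_{n+1} = x_2_n + h·x_2'.
0.000000: (1.800000, -1.600000); f=(2.081600, 2.880000) → (2.528560, -0.592000)
(x_1(0.35), x_2(0.35)) ≈ (2.5286, -0.5920)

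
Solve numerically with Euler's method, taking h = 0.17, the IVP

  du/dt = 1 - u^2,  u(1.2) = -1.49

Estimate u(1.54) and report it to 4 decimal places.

-2.0172

Euler: u_{n+1} = u_n + h·f(t_n, u_n).
t=1.200000, u=-1.490000: f=-1.220100 → u ← -1.490000 + 0.17·(-1.220100) = -1.697417
t=1.370000, u=-1.697417: f=-1.881224 → u ← -1.697417 + 0.17·(-1.881224) = -2.017225
u(1.54) ≈ -2.0172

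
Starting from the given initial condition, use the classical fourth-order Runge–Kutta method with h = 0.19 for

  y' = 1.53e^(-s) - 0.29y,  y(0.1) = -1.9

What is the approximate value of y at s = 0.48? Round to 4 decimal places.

RK4: k1 = f(s_n, y_n); k2 = f(s_n + h/2, y_n + (h/2)·k1); k3 = f(s_n + h/2, y_n + (h/2)·k2); k4 = f(s_n + h, y_n + h·k3); y_{n+1} = y_n + (h/6)·(k1 + 2k2 + 2k3 + k4).
s=0.100000, y=-1.900000:
  k1 = f(0.100000, -1.900000) = 1.935401
  k2 = f(0.195000, -1.716137) = 1.756617
  k3 = f(0.195000, -1.733121) = 1.761542
  k4 = f(0.290000, -1.565307) = 1.598782
  y ← -1.900000 + (0.19/6)·(k1 + 2k2 + 2k3 + k4) = -1.565267
s=0.290000, y=-1.565267:
  k1 = f(0.290000, -1.565267) = 1.598771
  k2 = f(0.385000, -1.413384) = 1.450971
  k3 = f(0.385000, -1.427425) = 1.455043
  k4 = f(0.480000, -1.288809) = 1.320493
  y ← -1.565267 + (0.19/6)·(k1 + 2k2 + 2k3 + k4) = -1.288777
y(0.48) ≈ -1.2888

-1.2888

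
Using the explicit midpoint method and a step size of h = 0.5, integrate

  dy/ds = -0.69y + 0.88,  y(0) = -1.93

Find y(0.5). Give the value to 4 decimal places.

-1.0149

Midpoint: k1 = f(s_n, y_n); k2 = f(s_n + h/2, y_n + (h/2)·k1); y_{n+1} = y_n + h·k2.
s=0.000000, y=-1.930000:
  k1 = f(0.000000, -1.930000) = 2.211700
  k2 = f(0.250000, -1.377075) = 1.830182
  y ← -1.930000 + 0.5·1.830182 = -1.014909
y(0.5) ≈ -1.0149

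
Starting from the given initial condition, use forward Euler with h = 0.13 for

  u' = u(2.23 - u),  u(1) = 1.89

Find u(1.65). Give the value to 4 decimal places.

2.1562

Euler: u_{n+1} = u_n + h·f(x_n, u_n).
x=1.000000, u=1.890000: f=0.642600 → u ← 1.890000 + 0.13·0.642600 = 1.973538
x=1.130000, u=1.973538: f=0.506138 → u ← 1.973538 + 0.13·0.506138 = 2.039336
x=1.260000, u=2.039336: f=0.388828 → u ← 2.039336 + 0.13·0.388828 = 2.089884
x=1.390000, u=2.089884: f=0.292827 → u ← 2.089884 + 0.13·0.292827 = 2.127951
x=1.520000, u=2.127951: f=0.217155 → u ← 2.127951 + 0.13·0.217155 = 2.156181
u(1.65) ≈ 2.1562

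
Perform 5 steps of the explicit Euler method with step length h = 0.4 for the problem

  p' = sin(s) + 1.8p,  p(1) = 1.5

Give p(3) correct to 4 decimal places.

29.4470

Euler: p_{n+1} = p_n + h·f(s_n, p_n).
s=1.000000, p=1.500000: f=3.541471 → p ← 1.500000 + 0.4·3.541471 = 2.916588
s=1.400000, p=2.916588: f=6.235309 → p ← 2.916588 + 0.4·6.235309 = 5.410712
s=1.800000, p=5.410712: f=10.713129 → p ← 5.410712 + 0.4·10.713129 = 9.695964
s=2.200000, p=9.695964: f=18.261231 → p ← 9.695964 + 0.4·18.261231 = 17.000456
s=2.600000, p=17.000456: f=31.116322 → p ← 17.000456 + 0.4·31.116322 = 29.446985
p(3) ≈ 29.4470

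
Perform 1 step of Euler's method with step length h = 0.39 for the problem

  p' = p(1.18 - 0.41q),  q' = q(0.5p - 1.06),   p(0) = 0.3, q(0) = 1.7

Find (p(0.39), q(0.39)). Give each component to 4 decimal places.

0.3565, 1.0967

Euler on (p,q): p_{n+1} = p_n + h·p', q_{n+1} = q_n + h·q'.
0.000000: (0.300000, 1.700000); f=(0.144900, -1.547000) → (0.356511, 1.096670)
(p(0.39), q(0.39)) ≈ (0.3565, 1.0967)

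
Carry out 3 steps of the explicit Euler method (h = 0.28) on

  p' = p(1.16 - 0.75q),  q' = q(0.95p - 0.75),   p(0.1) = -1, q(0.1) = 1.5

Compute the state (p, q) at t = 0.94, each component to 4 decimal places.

Euler on (p,q): p_{n+1} = p_n + h·p', q_{n+1} = q_n + h·q'.
0.100000: (-1.000000, 1.500000); f=(-0.035000, -2.550000) → (-1.009800, 0.786000)
0.380000: (-1.009800, 0.786000); f=(-0.576091, -1.343518) → (-1.171105, 0.409815)
0.660000: (-1.171105, 0.409815); f=(-0.998530, -0.763301) → (-1.450694, 0.196091)
(p(0.94), q(0.94)) ≈ (-1.4507, 0.1961)

-1.4507, 0.1961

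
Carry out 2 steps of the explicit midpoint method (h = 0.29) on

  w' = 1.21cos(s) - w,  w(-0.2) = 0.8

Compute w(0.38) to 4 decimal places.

Midpoint: k1 = f(s_n, w_n); k2 = f(s_n + h/2, w_n + (h/2)·k1); w_{n+1} = w_n + h·k2.
s=-0.200000, w=0.800000:
  k1 = f(-0.200000, 0.800000) = 0.385881
  k2 = f(-0.055000, 0.855953) = 0.352218
  w ← 0.800000 + 0.29·0.352218 = 0.902143
s=0.090000, w=0.902143:
  k1 = f(0.090000, 0.902143) = 0.302960
  k2 = f(0.235000, 0.946072) = 0.230670
  w ← 0.902143 + 0.29·0.230670 = 0.969037
w(0.38) ≈ 0.9690

0.9690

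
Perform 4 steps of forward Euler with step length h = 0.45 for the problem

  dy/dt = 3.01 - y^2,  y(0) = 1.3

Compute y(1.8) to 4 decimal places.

1.7045

Euler: y_{n+1} = y_n + h·f(t_n, y_n).
t=0.000000, y=1.300000: f=1.320000 → y ← 1.300000 + 0.45·1.320000 = 1.894000
t=0.450000, y=1.894000: f=-0.577236 → y ← 1.894000 + 0.45·(-0.577236) = 1.634244
t=0.900000, y=1.634244: f=0.339247 → y ← 1.634244 + 0.45·0.339247 = 1.786905
t=1.350000, y=1.786905: f=-0.183030 → y ← 1.786905 + 0.45·(-0.183030) = 1.704542
y(1.8) ≈ 1.7045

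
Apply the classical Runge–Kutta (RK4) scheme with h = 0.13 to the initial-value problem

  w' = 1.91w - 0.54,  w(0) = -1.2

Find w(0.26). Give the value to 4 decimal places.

RK4: k1 = f(x_n, w_n); k2 = f(x_n + h/2, w_n + (h/2)·k1); k3 = f(x_n + h/2, w_n + (h/2)·k2); k4 = f(x_n + h, w_n + h·k3); w_{n+1} = w_n + (h/6)·(k1 + 2k2 + 2k3 + k4).
x=0.000000, w=-1.200000:
  k1 = f(0.000000, -1.200000) = -2.832000
  k2 = f(0.065000, -1.384080) = -3.183593
  k3 = f(0.065000, -1.406934) = -3.227243
  k4 = f(0.130000, -1.619542) = -3.633324
  w ← -1.200000 + (0.13/6)·(k1 + 2k2 + 2k3 + k4) = -1.617885
x=0.130000, w=-1.617885:
  k1 = f(0.130000, -1.617885) = -3.630160
  k2 = f(0.195000, -1.853845) = -4.080845
  k3 = f(0.195000, -1.883140) = -4.136797
  k4 = f(0.260000, -2.155669) = -4.657327
  w ← -1.617885 + (0.13/6)·(k1 + 2k2 + 2k3 + k4) = -2.153545
w(0.26) ≈ -2.1535

-2.1535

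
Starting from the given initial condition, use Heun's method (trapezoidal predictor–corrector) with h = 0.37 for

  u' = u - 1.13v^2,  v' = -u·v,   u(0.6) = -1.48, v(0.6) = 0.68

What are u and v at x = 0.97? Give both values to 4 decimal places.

Heun on (u,v): k1 = f(x_n, state_n); k2 = f(x_n + h, state_n + h·k1); state_{n+1} = state_n + (h/2)·(k1 + k2).
0.600000: (-1.480000, 0.680000)
  k1 = (-2.002512, 1.006400)
  predictor → (-2.220929, 1.052368)
  k2 = (-3.472380, 2.337235)
  → (-2.492855, 1.298572)
(u(0.97), v(0.97)) ≈ (-2.4929, 1.2986)

-2.4929, 1.2986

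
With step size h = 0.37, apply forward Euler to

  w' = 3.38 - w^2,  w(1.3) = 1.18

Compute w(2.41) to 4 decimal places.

1.8489

Euler: w_{n+1} = w_n + h·f(x_n, w_n).
x=1.300000, w=1.180000: f=1.987600 → w ← 1.180000 + 0.37·1.987600 = 1.915412
x=1.670000, w=1.915412: f=-0.288803 → w ← 1.915412 + 0.37·(-0.288803) = 1.808555
x=2.040000, w=1.808555: f=0.109129 → w ← 1.808555 + 0.37·0.109129 = 1.848933
w(2.41) ≈ 1.8489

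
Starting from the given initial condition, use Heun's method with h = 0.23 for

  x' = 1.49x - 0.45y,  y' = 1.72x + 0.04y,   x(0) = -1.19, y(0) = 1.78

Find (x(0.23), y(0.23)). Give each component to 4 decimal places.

-1.8600, 1.2064

Heun on (x,y): k1 = f(t_n, state_n); k2 = f(t_n + h, state_n + h·k1); state_{n+1} = state_n + (h/2)·(k1 + k2).
0.000000: (-1.190000, 1.780000)
  k1 = (-2.574100, -1.975600)
  predictor → (-1.782043, 1.325612)
  k2 = (-3.251769, -3.012089)
  → (-1.859975, 1.206416)
(x(0.23), y(0.23)) ≈ (-1.8600, 1.2064)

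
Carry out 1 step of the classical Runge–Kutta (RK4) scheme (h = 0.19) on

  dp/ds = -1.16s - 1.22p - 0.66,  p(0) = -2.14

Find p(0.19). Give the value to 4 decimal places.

-1.8286

RK4: k1 = f(s_n, p_n); k2 = f(s_n + h/2, p_n + (h/2)·k1); k3 = f(s_n + h/2, p_n + (h/2)·k2); k4 = f(s_n + h, p_n + h·k3); p_{n+1} = p_n + (h/6)·(k1 + 2k2 + 2k3 + k4).
s=0.000000, p=-2.140000:
  k1 = f(0.000000, -2.140000) = 1.950800
  k2 = f(0.095000, -1.954674) = 1.614502
  k3 = f(0.095000, -1.986622) = 1.653479
  k4 = f(0.190000, -1.825839) = 1.347124
  p ← -2.140000 + (0.19/6)·(k1 + 2k2 + 2k3 + k4) = -1.828594
p(0.19) ≈ -1.8286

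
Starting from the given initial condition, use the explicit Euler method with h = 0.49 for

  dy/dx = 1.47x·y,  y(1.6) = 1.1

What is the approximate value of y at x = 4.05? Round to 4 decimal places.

Euler: y_{n+1} = y_n + h·f(x_n, y_n).
x=1.600000, y=1.100000: f=2.587200 → y ← 1.100000 + 0.49·2.587200 = 2.367728
x=2.090000, y=2.367728: f=7.274371 → y ← 2.367728 + 0.49·7.274371 = 5.932170
x=2.580000, y=5.932170: f=22.498347 → y ← 5.932170 + 0.49·22.498347 = 16.956360
x=3.070000, y=16.956360: f=76.522355 → y ← 16.956360 + 0.49·76.522355 = 54.452313
x=3.560000, y=54.452313: f=284.959847 → y ← 54.452313 + 0.49·284.959847 = 194.082638
y(4.05) ≈ 194.0826

194.0826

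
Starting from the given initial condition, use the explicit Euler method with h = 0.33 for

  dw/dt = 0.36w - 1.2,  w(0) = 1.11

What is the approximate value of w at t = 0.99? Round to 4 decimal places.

Euler: w_{n+1} = w_n + h·f(t_n, w_n).
t=0.000000, w=1.110000: f=-0.800400 → w ← 1.110000 + 0.33·(-0.800400) = 0.845868
t=0.330000, w=0.845868: f=-0.895488 → w ← 0.845868 + 0.33·(-0.895488) = 0.550357
t=0.660000, w=0.550357: f=-1.001871 → w ← 0.550357 + 0.33·(-1.001871) = 0.219740
w(0.99) ≈ 0.2197

0.2197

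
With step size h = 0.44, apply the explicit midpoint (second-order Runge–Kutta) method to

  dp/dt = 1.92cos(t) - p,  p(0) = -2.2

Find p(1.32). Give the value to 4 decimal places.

Midpoint: k1 = f(t_n, p_n); k2 = f(t_n + h/2, p_n + (h/2)·k1); p_{n+1} = p_n + h·k2.
t=0.000000, p=-2.200000:
  k1 = f(0.000000, -2.200000) = 4.120000
  k2 = f(0.220000, -1.293600) = 3.167323
  p ← -2.200000 + 0.44·3.167323 = -0.806378
t=0.440000, p=-0.806378:
  k1 = f(0.440000, -0.806378) = 2.543501
  k2 = f(0.660000, -0.246808) = 1.763593
  p ← -0.806378 + 0.44·1.763593 = -0.030397
t=0.880000, p=-0.030397:
  k1 = f(0.880000, -0.030397) = 1.253727
  k2 = f(1.100000, 0.245423) = 0.625482
  p ← -0.030397 + 0.44·0.625482 = 0.244815
p(1.32) ≈ 0.2448

0.2448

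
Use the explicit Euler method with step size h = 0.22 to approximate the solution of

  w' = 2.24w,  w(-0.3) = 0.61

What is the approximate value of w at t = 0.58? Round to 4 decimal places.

3.0293

Euler: w_{n+1} = w_n + h·f(t_n, w_n).
t=-0.300000, w=0.610000: f=1.366400 → w ← 0.610000 + 0.22·1.366400 = 0.910608
t=-0.080000, w=0.910608: f=2.039762 → w ← 0.910608 + 0.22·2.039762 = 1.359356
t=0.140000, w=1.359356: f=3.044957 → w ← 1.359356 + 0.22·3.044957 = 2.029246
t=0.360000, w=2.029246: f=4.545511 → w ← 2.029246 + 0.22·4.545511 = 3.029259
w(0.58) ≈ 3.0293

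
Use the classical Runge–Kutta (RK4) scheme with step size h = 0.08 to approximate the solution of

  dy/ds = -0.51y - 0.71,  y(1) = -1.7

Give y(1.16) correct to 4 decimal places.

RK4: k1 = f(s_n, y_n); k2 = f(s_n + h/2, y_n + (h/2)·k1); k3 = f(s_n + h/2, y_n + (h/2)·k2); k4 = f(s_n + h, y_n + h·k3); y_{n+1} = y_n + (h/6)·(k1 + 2k2 + 2k3 + k4).
s=1.000000, y=-1.700000:
  k1 = f(1.000000, -1.700000) = 0.157000
  k2 = f(1.040000, -1.693720) = 0.153797
  k3 = f(1.040000, -1.693848) = 0.153863
  k4 = f(1.080000, -1.687691) = 0.150722
  y ← -1.700000 + (0.08/6)·(k1 + 2k2 + 2k3 + k4) = -1.687693
s=1.080000, y=-1.687693:
  k1 = f(1.080000, -1.687693) = 0.150723
  k2 = f(1.120000, -1.681664) = 0.147649
  k3 = f(1.120000, -1.681787) = 0.147711
  k4 = f(1.160000, -1.675876) = 0.144697
  y ← -1.687693 + (0.08/6)·(k1 + 2k2 + 2k3 + k4) = -1.675878
y(1.16) ≈ -1.6759

-1.6759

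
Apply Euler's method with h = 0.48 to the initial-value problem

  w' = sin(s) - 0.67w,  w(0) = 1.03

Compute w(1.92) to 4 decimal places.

Euler: w_{n+1} = w_n + h·f(s_n, w_n).
s=0.000000, w=1.030000: f=-0.690100 → w ← 1.030000 + 0.48·(-0.690100) = 0.698752
s=0.480000, w=0.698752: f=-0.006385 → w ← 0.698752 + 0.48·(-0.006385) = 0.695687
s=0.960000, w=0.695687: f=0.353081 → w ← 0.695687 + 0.48·0.353081 = 0.865166
s=1.440000, w=0.865166: f=0.411797 → w ← 0.865166 + 0.48·0.411797 = 1.062829
w(1.92) ≈ 1.0628

1.0628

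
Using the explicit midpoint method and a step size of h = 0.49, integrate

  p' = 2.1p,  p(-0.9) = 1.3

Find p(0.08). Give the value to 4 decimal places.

Midpoint: k1 = f(t_n, p_n); k2 = f(t_n + h/2, p_n + (h/2)·k1); p_{n+1} = p_n + h·k2.
t=-0.900000, p=1.300000:
  k1 = f(-0.900000, 1.300000) = 2.730000
  k2 = f(-0.655000, 1.968850) = 4.134585
  p ← 1.300000 + 0.49·4.134585 = 3.325947
t=-0.410000, p=3.325947:
  k1 = f(-0.410000, 3.325947) = 6.984488
  k2 = f(-0.165000, 5.037146) = 10.578007
  p ← 3.325947 + 0.49·10.578007 = 8.509170
p(0.08) ≈ 8.5092

8.5092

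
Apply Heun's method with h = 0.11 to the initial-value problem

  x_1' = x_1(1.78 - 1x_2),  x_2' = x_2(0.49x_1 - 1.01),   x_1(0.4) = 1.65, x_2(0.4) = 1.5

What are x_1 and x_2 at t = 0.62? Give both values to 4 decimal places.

Heun on (x_1,x_2): k1 = f(t_n, state_n); k2 = f(t_n + h, state_n + h·k1); state_{n+1} = state_n + (h/2)·(k1 + k2).
0.400000: (1.650000, 1.500000)
  k1 = (0.462000, -0.302250)
  predictor → (1.700820, 1.466752)
  k2 = (0.532778, -0.259026)
  → (1.704713, 1.469130)
0.510000: (1.704713, 1.469130)
  k1 = (0.529944, -0.256643)
  predictor → (1.763007, 1.440899)
  k2 = (0.597837, -0.210554)
  → (1.766741, 1.443434)
(x_1(0.62), x_2(0.62)) ≈ (1.7667, 1.4434)

1.7667, 1.4434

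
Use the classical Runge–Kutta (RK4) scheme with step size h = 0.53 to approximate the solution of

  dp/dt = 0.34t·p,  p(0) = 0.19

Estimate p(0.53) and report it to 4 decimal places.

RK4: k1 = f(t_n, p_n); k2 = f(t_n + h/2, p_n + (h/2)·k1); k3 = f(t_n + h/2, p_n + (h/2)·k2); k4 = f(t_n + h, p_n + h·k3); p_{n+1} = p_n + (h/6)·(k1 + 2k2 + 2k3 + k4).
t=0.000000, p=0.190000:
  k1 = f(0.000000, 0.190000) = 0.000000
  k2 = f(0.265000, 0.190000) = 0.017119
  k3 = f(0.265000, 0.194537) = 0.017528
  k4 = f(0.530000, 0.199290) = 0.035912
  p ← 0.190000 + (0.53/6)·(k1 + 2k2 + 2k3 + k4) = 0.199293
p(0.53) ≈ 0.1993

0.1993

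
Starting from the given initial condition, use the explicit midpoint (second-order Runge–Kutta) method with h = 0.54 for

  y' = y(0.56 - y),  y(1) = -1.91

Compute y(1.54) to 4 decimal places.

Midpoint: k1 = f(x_n, y_n); k2 = f(x_n + h/2, y_n + (h/2)·k1); y_{n+1} = y_n + h·k2.
x=1.000000, y=-1.910000:
  k1 = f(1.000000, -1.910000) = -4.717700
  k2 = f(1.270000, -3.183779) = -11.919365
  y ← -1.910000 + 0.54·(-11.919365) = -8.346457
y(1.54) ≈ -8.3465

-8.3465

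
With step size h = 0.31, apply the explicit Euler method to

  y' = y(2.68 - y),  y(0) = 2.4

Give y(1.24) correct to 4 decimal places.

Euler: y_{n+1} = y_n + h·f(x_n, y_n).
x=0.000000, y=2.400000: f=0.672000 → y ← 2.400000 + 0.31·0.672000 = 2.608320
x=0.310000, y=2.608320: f=0.186964 → y ← 2.608320 + 0.31·0.186964 = 2.666279
x=0.620000, y=2.666279: f=0.036584 → y ← 2.666279 + 0.31·0.036584 = 2.677620
x=0.930000, y=2.677620: f=0.006373 → y ← 2.677620 + 0.31·0.006373 = 2.679596
y(1.24) ≈ 2.6796

2.6796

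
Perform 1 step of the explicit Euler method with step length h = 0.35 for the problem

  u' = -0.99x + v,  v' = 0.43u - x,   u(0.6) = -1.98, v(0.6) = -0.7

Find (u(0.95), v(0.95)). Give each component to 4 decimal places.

Euler on (u,v): u_{n+1} = u_n + h·u', v_{n+1} = v_n + h·v'.
0.600000: (-1.980000, -0.700000); f=(-1.294000, -1.451400) → (-2.432900, -1.207990)
(u(0.95), v(0.95)) ≈ (-2.4329, -1.2080)

-2.4329, -1.2080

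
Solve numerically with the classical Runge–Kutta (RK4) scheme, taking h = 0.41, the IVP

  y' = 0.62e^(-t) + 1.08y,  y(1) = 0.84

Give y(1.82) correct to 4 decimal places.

2.2537

RK4: k1 = f(t_n, y_n); k2 = f(t_n + h/2, y_n + (h/2)·k1); k3 = f(t_n + h/2, y_n + (h/2)·k2); k4 = f(t_n + h, y_n + h·k3); y_{n+1} = y_n + (h/6)·(k1 + 2k2 + 2k3 + k4).
t=1.000000, y=0.840000:
  k1 = f(1.000000, 0.840000) = 1.135285
  k2 = f(1.205000, 1.072733) = 1.344361
  k3 = f(1.205000, 1.115594) = 1.390651
  k4 = f(1.410000, 1.410167) = 1.674349
  y ← 0.840000 + (0.41/6)·(k1 + 2k2 + 2k3 + k4) = 1.405777
t=1.410000, y=1.405777:
  k1 = f(1.410000, 1.405777) = 1.669608
  k2 = f(1.615000, 1.748046) = 2.011202
  k3 = f(1.615000, 1.818073) = 2.086831
  k4 = f(1.820000, 2.261377) = 2.542744
  y ← 1.405777 + (0.41/6)·(k1 + 2k2 + 2k3 + k4) = 2.253685
y(1.82) ≈ 2.2537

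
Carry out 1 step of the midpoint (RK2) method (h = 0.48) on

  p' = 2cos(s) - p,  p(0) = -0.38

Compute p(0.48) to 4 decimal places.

0.4607

Midpoint: k1 = f(s_n, p_n); k2 = f(s_n + h/2, p_n + (h/2)·k1); p_{n+1} = p_n + h·k2.
s=0.000000, p=-0.380000:
  k1 = f(0.000000, -0.380000) = 2.380000
  k2 = f(0.240000, 0.191200) = 1.751476
  p ← -0.380000 + 0.48·1.751476 = 0.460708
p(0.48) ≈ 0.4607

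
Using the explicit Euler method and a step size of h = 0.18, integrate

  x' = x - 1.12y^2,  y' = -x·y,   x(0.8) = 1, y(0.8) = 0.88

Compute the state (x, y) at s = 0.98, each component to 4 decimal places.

Euler on (x,y): x_{n+1} = x_n + h·x', y_{n+1} = y_n + h·y'.
0.800000: (1.000000, 0.880000); f=(0.132672, -0.880000) → (1.023881, 0.721600)
(x(0.98), y(0.98)) ≈ (1.0239, 0.7216)

1.0239, 0.7216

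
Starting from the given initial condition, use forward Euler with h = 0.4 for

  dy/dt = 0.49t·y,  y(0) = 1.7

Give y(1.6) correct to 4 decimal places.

Euler: y_{n+1} = y_n + h·f(t_n, y_n).
t=0.000000, y=1.700000: f=0.000000 → y ← 1.700000 + 0.4·0.000000 = 1.700000
t=0.400000, y=1.700000: f=0.333200 → y ← 1.700000 + 0.4·0.333200 = 1.833280
t=0.800000, y=1.833280: f=0.718646 → y ← 1.833280 + 0.4·0.718646 = 2.120738
t=1.200000, y=2.120738: f=1.246994 → y ← 2.120738 + 0.4·1.246994 = 2.619536
y(1.6) ≈ 2.6195

2.6195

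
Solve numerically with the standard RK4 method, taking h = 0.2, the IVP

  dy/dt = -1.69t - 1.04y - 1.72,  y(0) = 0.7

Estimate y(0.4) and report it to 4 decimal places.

RK4: k1 = f(t_n, y_n); k2 = f(t_n + h/2, y_n + (h/2)·k1); k3 = f(t_n + h/2, y_n + (h/2)·k2); k4 = f(t_n + h, y_n + h·k3); y_{n+1} = y_n + (h/6)·(k1 + 2k2 + 2k3 + k4).
t=0.000000, y=0.700000:
  k1 = f(0.000000, 0.700000) = -2.448000
  k2 = f(0.100000, 0.455200) = -2.362408
  k3 = f(0.100000, 0.463759) = -2.371310
  k4 = f(0.200000, 0.225738) = -2.292768
  y ← 0.700000 + (0.2/6)·(k1 + 2k2 + 2k3 + k4) = 0.226393
t=0.200000, y=0.226393:
  k1 = f(0.200000, 0.226393) = -2.293449
  k2 = f(0.300000, -0.002952) = -2.223930
  k3 = f(0.300000, 0.004000) = -2.231160
  k4 = f(0.400000, -0.219839) = -2.167368
  y ← 0.226393 + (0.2/6)·(k1 + 2k2 + 2k3 + k4) = -0.219307
y(0.4) ≈ -0.2193

-0.2193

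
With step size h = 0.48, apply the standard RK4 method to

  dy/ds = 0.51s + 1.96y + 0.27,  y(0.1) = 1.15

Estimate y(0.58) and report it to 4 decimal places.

RK4: k1 = f(s_n, y_n); k2 = f(s_n + h/2, y_n + (h/2)·k1); k3 = f(s_n + h/2, y_n + (h/2)·k2); k4 = f(s_n + h, y_n + h·k3); y_{n+1} = y_n + (h/6)·(k1 + 2k2 + 2k3 + k4).
s=0.100000, y=1.150000:
  k1 = f(0.100000, 1.150000) = 2.575000
  k2 = f(0.340000, 1.768000) = 3.908680
  k3 = f(0.340000, 2.088083) = 4.536043
  k4 = f(0.580000, 3.327301) = 7.087309
  y ← 1.150000 + (0.48/6)·(k1 + 2k2 + 2k3 + k4) = 3.274140
y(0.58) ≈ 3.2741

3.2741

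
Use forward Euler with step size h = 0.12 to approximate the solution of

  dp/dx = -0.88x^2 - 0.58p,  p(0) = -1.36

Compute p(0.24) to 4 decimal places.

Euler: p_{n+1} = p_n + h·f(x_n, p_n).
x=0.000000, p=-1.360000: f=0.788800 → p ← -1.360000 + 0.12·0.788800 = -1.265344
x=0.120000, p=-1.265344: f=0.721228 → p ← -1.265344 + 0.12·0.721228 = -1.178797
p(0.24) ≈ -1.1788

-1.1788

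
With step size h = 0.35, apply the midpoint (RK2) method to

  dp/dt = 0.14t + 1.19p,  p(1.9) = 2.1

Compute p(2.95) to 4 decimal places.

Midpoint: k1 = f(t_n, p_n); k2 = f(t_n + h/2, p_n + (h/2)·k1); p_{n+1} = p_n + h·k2.
t=1.900000, p=2.100000:
  k1 = f(1.900000, 2.100000) = 2.765000
  k2 = f(2.075000, 2.583875) = 3.365311
  p ← 2.100000 + 0.35·3.365311 = 3.277859
t=2.250000, p=3.277859:
  k1 = f(2.250000, 3.277859) = 4.215652
  k2 = f(2.425000, 4.015598) = 5.118062
  p ← 3.277859 + 0.35·5.118062 = 5.069181
t=2.600000, p=5.069181:
  k1 = f(2.600000, 5.069181) = 6.396325
  k2 = f(2.775000, 6.188537) = 7.752859
  p ← 5.069181 + 0.35·7.752859 = 7.782681
p(2.95) ≈ 7.7827

7.7827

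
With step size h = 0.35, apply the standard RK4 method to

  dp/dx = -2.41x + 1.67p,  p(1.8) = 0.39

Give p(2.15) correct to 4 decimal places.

-1.5422

RK4: k1 = f(x_n, p_n); k2 = f(x_n + h/2, p_n + (h/2)·k1); k3 = f(x_n + h/2, p_n + (h/2)·k2); k4 = f(x_n + h, p_n + h·k3); p_{n+1} = p_n + (h/6)·(k1 + 2k2 + 2k3 + k4).
x=1.800000, p=0.390000:
  k1 = f(1.800000, 0.390000) = -3.686700
  k2 = f(1.975000, -0.255172) = -5.185888
  k3 = f(1.975000, -0.517530) = -5.624026
  k4 = f(2.150000, -1.578409) = -7.817443
  p ← 0.390000 + (0.35/6)·(k1 + 2k2 + 2k3 + k4) = -1.542232
p(2.15) ≈ -1.5422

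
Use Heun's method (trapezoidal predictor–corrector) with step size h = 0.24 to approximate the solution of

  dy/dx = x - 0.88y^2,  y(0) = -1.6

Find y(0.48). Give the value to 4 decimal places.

Heun: k1 = f(x_n, y_n); k2 = f(x_n + h, y_n + h·k1); y_{n+1} = y_n + (h/2)·(k1 + k2).
x=0.000000, y=-1.600000:
  k1 = f(0.000000, -1.600000) = -2.252800
  k2 = f(0.240000, -2.140672) = -3.792579
  y ← -1.600000 + (0.24/2)·(-2.252800 + (-3.792579)) = -2.325446
x=0.240000, y=-2.325446:
  k1 = f(0.240000, -2.325446) = -4.518773
  k2 = f(0.480000, -3.409951) = -9.752435
  y ← -2.325446 + (0.24/2)·(-4.518773 + (-9.752435)) = -4.037990
y(0.48) ≈ -4.0380

-4.0380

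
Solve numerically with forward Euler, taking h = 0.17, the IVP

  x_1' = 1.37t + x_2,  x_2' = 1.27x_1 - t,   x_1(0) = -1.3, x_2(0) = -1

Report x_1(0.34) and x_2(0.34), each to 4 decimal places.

-1.6481, -1.6269

Euler on (x_1,x_2): x_1_{n+1} = x_1_n + h·x_1', x_2_{n+1} = x_2_n + h·x_2'.
0.000000: (-1.300000, -1.000000); f=(-1.000000, -1.651000) → (-1.470000, -1.280670)
0.170000: (-1.470000, -1.280670); f=(-1.047770, -2.036900) → (-1.648121, -1.626943)
(x_1(0.34), x_2(0.34)) ≈ (-1.6481, -1.6269)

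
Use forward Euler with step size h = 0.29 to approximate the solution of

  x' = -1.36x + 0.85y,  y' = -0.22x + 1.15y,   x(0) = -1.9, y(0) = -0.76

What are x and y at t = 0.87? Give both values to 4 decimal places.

-0.8961, -1.4070

Euler on (x,y): x_{n+1} = x_n + h·x', y_{n+1} = y_n + h·y'.
0.000000: (-1.900000, -0.760000); f=(1.938000, -0.456000) → (-1.337980, -0.892240)
0.290000: (-1.337980, -0.892240); f=(1.061249, -0.731720) → (-1.030218, -1.104439)
0.580000: (-1.030218, -1.104439); f=(0.462323, -1.043457) → (-0.896144, -1.407041)
(x(0.87), y(0.87)) ≈ (-0.8961, -1.4070)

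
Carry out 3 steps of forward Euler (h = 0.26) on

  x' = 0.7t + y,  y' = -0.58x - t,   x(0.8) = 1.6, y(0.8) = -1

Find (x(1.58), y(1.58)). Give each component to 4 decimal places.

Euler on (x,y): x_{n+1} = x_n + h·x', y_{n+1} = y_n + h·y'.
0.800000: (1.600000, -1.000000); f=(-0.440000, -1.728000) → (1.485600, -1.449280)
1.060000: (1.485600, -1.449280); f=(-0.707280, -1.921648) → (1.301707, -1.948908)
1.320000: (1.301707, -1.948908); f=(-1.024908, -2.074990) → (1.035231, -2.488406)
(x(1.58), y(1.58)) ≈ (1.0352, -2.4884)

1.0352, -2.4884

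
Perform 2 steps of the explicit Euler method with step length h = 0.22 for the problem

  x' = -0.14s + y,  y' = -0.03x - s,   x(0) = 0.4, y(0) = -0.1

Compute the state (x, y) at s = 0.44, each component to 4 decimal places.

0.3486, -0.1535

Euler on (x,y): x_{n+1} = x_n + h·x', y_{n+1} = y_n + h·y'.
0.000000: (0.400000, -0.100000); f=(-0.100000, -0.012000) → (0.378000, -0.102640)
0.220000: (0.378000, -0.102640); f=(-0.133440, -0.231340) → (0.348643, -0.153535)
(x(0.44), y(0.44)) ≈ (0.3486, -0.1535)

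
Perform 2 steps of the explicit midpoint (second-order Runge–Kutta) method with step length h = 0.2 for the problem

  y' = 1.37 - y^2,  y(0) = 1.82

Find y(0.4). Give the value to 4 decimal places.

Midpoint: k1 = f(t_n, y_n); k2 = f(t_n + h/2, y_n + (h/2)·k1); y_{n+1} = y_n + h·k2.
t=0.000000, y=1.820000:
  k1 = f(0.000000, 1.820000) = -1.942400
  k2 = f(0.100000, 1.625760) = -1.273096
  y ← 1.820000 + 0.2·(-1.273096) = 1.565381
t=0.200000, y=1.565381:
  k1 = f(0.200000, 1.565381) = -1.080417
  k2 = f(0.300000, 1.457339) = -0.753837
  y ← 1.565381 + 0.2·(-0.753837) = 1.414613
y(0.4) ≈ 1.4146

1.4146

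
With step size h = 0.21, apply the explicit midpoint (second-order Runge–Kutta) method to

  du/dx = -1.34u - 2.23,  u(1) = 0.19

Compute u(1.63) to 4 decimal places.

-0.8560

Midpoint: k1 = f(x_n, u_n); k2 = f(x_n + h/2, u_n + (h/2)·k1); u_{n+1} = u_n + h·k2.
x=1.000000, u=0.190000:
  k1 = f(1.000000, 0.190000) = -2.484600
  k2 = f(1.105000, -0.070883) = -2.135017
  u ← 0.190000 + 0.21·(-2.135017) = -0.258354
x=1.210000, u=-0.258354:
  k1 = f(1.210000, -0.258354) = -1.883806
  k2 = f(1.315000, -0.456153) = -1.618755
  u ← -0.258354 + 0.21·(-1.618755) = -0.598292
x=1.420000, u=-0.598292:
  k1 = f(1.420000, -0.598292) = -1.428289
  k2 = f(1.525000, -0.748262) = -1.227328
  u ← -0.598292 + 0.21·(-1.227328) = -0.856031
u(1.63) ≈ -0.8560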